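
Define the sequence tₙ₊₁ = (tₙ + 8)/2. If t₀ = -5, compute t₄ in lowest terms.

t₁ = ((-5) + 8)/2 = 3/2.
t₂ = ((3/2) + 8)/2 = 19/4.
t₃ = ((19/4) + 8)/2 = 51/8.
t₄ = ((51/8) + 8)/2 = 115/16.

115/16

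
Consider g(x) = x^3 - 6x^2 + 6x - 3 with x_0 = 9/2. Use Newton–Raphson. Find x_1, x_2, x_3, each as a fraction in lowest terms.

g'(x) = 3x^2 - 12x + 6.
g(9/2) = -51/8, g'(9/2) = 51/4, so x_1 = (9/2) - (-51/8)/(51/4) = 5.
g(5) = 2, g'(5) = 21, so x_2 = 5 - 2/21 = 103/21.
g(103/21) = 748/9261, g'(103/21) = 2839/147, so x_3 = (103/21) - (748/9261)/(2839/147) = 51559/10521.

x_1 = 5, x_2 = 103/21, x_3 = 51559/10521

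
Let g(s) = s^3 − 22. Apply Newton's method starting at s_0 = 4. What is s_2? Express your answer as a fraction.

g'(s) = 3s^2.
g(4) = 42, g'(4) = 48, so s_1 = 4 − 42/48 = 25/8.
g(25/8) = 4361/512, g'(25/8) = 1875/64, so s_2 = (25/8) − (4361/512)/(1875/64) = 21257/7500.

21257/7500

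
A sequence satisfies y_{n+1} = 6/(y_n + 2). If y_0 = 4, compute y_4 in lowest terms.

12/7

y_1 = 6/(4 + 2) = 1.
y_2 = 6/(1 + 2) = 2.
y_3 = 6/(2 + 2) = 3/2.
y_4 = 6/(3/2 + 2) = 12/7.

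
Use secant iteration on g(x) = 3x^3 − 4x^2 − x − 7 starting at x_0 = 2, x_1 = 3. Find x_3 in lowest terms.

4593/2251

g(2) = −1, g(3) = 35. x_2 = 3 − 35·(3 − 2)/(35 − (−1)) = 73/36.
g(3) = 35, g(73/36) = −7175/15552. x_3 = (73/36) − (−7175/15552)·((73/36) − 3)/((−7175/15552) − 35) = 4593/2251.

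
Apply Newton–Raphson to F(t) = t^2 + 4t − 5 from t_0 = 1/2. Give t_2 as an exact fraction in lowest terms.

F'(t) = 2t + 4.
F(1/2) = −11/4, F'(1/2) = 5, so t_1 = (1/2) − (−11/4)/5 = 21/20.
F(21/20) = 121/400, F'(21/20) = 61/10, so t_2 = (21/20) − (121/400)/(61/10) = 2441/2440.

2441/2440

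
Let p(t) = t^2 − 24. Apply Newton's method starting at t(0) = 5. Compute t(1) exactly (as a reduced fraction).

p'(t) = 2t.
p(5) = 1, p'(5) = 10, so t(1) = 5 − 1/10 = 49/10.

49/10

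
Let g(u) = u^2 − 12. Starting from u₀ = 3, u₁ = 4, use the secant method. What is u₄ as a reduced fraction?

724/209

g(3) = −3, g(4) = 4. u₂ = 4 − 4·(4 − 3)/(4 − (−3)) = 24/7.
g(4) = 4, g(24/7) = −12/49. u₃ = (24/7) − (−12/49)·((24/7) − 4)/((−12/49) − 4) = 45/13.
g(24/7) = −12/49, g(45/13) = −3/169. u₄ = (45/13) − (−3/169)·((45/13) − (24/7))/((−3/169) − (−12/49)) = 724/209.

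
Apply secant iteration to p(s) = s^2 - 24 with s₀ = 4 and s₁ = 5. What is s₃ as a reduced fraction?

436/89

p(4) = -8, p(5) = 1. s₂ = 5 - 1·(5 - 4)/(1 - (-8)) = 44/9.
p(5) = 1, p(44/9) = -8/81. s₃ = (44/9) - (-8/81)·((44/9) - 5)/((-8/81) - 1) = 436/89.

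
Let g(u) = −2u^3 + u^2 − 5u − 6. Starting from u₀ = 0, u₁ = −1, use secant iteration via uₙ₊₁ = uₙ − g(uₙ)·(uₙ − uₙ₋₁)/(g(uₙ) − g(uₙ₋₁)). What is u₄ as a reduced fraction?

g(0) = −6, g(−1) = 2. u₂ = (−1) − 2·((−1) − 0)/(2 − (−6)) = −3/4.
g(−1) = 2, g(−3/4) = −27/32. u₃ = (−3/4) − (−27/32)·((−3/4) − (−1))/((−27/32) − 2) = −75/91.
g(−3/4) = −27/32, g(−75/91) = −60426/753571. u₄ = (−75/91) − (−60426/753571)·((−75/91) − (−3/4))/((−60426/753571) − (−27/32)) = −567363/681955.

−567363/681955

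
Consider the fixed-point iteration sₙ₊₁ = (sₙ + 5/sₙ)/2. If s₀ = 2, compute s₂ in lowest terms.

161/72

s₁ = (2 + 5/2)/2 = 9/4.
s₂ = (9/4 + 5/(9/4))/2 = 161/72.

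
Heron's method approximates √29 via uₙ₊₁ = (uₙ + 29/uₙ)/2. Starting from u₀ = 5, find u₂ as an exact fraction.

727/135

u₁ = (5 + 29/5)/2 = 27/5.
u₂ = (27/5 + 29/(27/5))/2 = 727/135.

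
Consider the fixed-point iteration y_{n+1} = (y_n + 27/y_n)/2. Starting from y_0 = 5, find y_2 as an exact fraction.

1351/260

y_1 = (5 + 27/5)/2 = 26/5.
y_2 = (26/5 + 27/(26/5))/2 = 1351/260.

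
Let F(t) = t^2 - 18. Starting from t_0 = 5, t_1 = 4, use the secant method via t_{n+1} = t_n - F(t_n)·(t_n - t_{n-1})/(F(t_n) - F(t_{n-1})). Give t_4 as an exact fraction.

11960/2819

F(5) = 7, F(4) = -2. t_2 = 4 - (-2)·(4 - 5)/((-2) - 7) = 38/9.
F(4) = -2, F(38/9) = -14/81. t_3 = (38/9) - (-14/81)·((38/9) - 4)/((-14/81) - (-2)) = 157/37.
F(38/9) = -14/81, F(157/37) = 7/1369. t_4 = (157/37) - (7/1369)·((157/37) - (38/9))/((7/1369) - (-14/81)) = 11960/2819.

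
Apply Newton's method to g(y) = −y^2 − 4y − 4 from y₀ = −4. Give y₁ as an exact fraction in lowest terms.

−3

g'(y) = −2y − 4.
g(−4) = −4, g'(−4) = 4, so y₁ = (−4) − (−4)/4 = −3.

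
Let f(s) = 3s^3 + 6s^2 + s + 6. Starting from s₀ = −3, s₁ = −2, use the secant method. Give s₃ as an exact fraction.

−411/181

f(−3) = −24, f(−2) = 4. s₂ = (−2) − 4·((−2) − (−3))/(4 − (−24)) = −15/7.
f(−2) = 4, f(−15/7) = 648/343. s₃ = (−15/7) − (648/343)·((−15/7) − (−2))/((648/343) − 4) = −411/181.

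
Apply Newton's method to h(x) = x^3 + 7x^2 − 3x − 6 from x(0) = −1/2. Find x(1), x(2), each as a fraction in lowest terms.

h'(x) = 3x^2 + 14x − 3.
h(−1/2) = −23/8, h'(−1/2) = −37/4, so x(1) = (−1/2) − (−23/8)/(−37/4) = −30/37.
h(−30/37) = 25392/50653, h'(−30/37) = −16947/1369, so x(2) = (−30/37) − (25392/50653)/(−16947/1369) = −161006/209013.

x(1) = −30/37, x(2) = −161006/209013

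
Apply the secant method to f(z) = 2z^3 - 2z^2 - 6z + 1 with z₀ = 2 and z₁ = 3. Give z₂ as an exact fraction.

47/22

f(2) = -3, f(3) = 19. z₂ = 3 - 19·(3 - 2)/(19 - (-3)) = 47/22.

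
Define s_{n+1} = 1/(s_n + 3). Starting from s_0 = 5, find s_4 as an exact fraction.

s_1 = 1/(5 + 3) = 1/8.
s_2 = 1/(1/8 + 3) = 8/25.
s_3 = 1/(8/25 + 3) = 25/83.
s_4 = 1/(25/83 + 3) = 83/274.

83/274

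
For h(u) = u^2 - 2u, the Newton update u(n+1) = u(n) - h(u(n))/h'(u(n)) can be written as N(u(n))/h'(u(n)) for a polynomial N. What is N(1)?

1

h'(u) = 2u - 2.
N(u) = u·h'(u) - h(u) = u·(2u - 2) - (u^2 - 2u) = u^2.
N(1) = 1.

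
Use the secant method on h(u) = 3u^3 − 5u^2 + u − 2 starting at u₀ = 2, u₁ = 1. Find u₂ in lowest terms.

h(2) = 4, h(1) = −3. u₂ = 1 − (−3)·(1 − 2)/((−3) − 4) = 10/7.

10/7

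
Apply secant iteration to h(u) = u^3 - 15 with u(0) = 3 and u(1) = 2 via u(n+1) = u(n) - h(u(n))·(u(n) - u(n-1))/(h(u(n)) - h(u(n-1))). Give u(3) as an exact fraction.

h(3) = 12, h(2) = -7. u(2) = 2 - (-7)·(2 - 3)/((-7) - 12) = 45/19.
h(2) = -7, h(45/19) = -11760/6859. u(3) = (45/19) - (-11760/6859)·((45/19) - 2)/((-11760/6859) - (-7)) = 12885/5179.

12885/5179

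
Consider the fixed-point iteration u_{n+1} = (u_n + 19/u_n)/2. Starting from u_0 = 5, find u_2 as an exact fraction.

959/220

u_1 = (5 + 19/5)/2 = 22/5.
u_2 = (22/5 + 19/(22/5))/2 = 959/220.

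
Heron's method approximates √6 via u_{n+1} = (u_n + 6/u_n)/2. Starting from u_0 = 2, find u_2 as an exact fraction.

u_1 = (2 + 6/2)/2 = 5/2.
u_2 = (5/2 + 6/(5/2))/2 = 49/20.

49/20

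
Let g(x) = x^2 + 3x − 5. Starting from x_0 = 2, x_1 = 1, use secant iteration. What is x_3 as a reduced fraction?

37/31

g(2) = 5, g(1) = −1. x_2 = 1 − (−1)·(1 − 2)/((−1) − 5) = 7/6.
g(1) = −1, g(7/6) = −5/36. x_3 = (7/6) − (−5/36)·((7/6) − 1)/((−5/36) − (−1)) = 37/31.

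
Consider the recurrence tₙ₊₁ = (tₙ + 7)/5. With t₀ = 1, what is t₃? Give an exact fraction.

t₁ = (1 + 7)/5 = 8/5.
t₂ = ((8/5) + 7)/5 = 43/25.
t₃ = ((43/25) + 7)/5 = 218/125.

218/125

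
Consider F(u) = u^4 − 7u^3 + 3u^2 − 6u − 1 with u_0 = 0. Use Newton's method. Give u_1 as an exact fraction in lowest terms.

F'(u) = 4u^3 − 21u^2 + 6u − 6.
F(0) = −1, F'(0) = −6, so u_1 = 0 − (−1)/(−6) = −1/6.

−1/6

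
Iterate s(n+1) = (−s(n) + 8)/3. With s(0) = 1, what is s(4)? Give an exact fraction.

161/81

s(1) = (−1 + 8)/3 = 7/3.
s(2) = (−(7/3) + 8)/3 = 17/9.
s(3) = (−(17/9) + 8)/3 = 55/27.
s(4) = (−(55/27) + 8)/3 = 161/81.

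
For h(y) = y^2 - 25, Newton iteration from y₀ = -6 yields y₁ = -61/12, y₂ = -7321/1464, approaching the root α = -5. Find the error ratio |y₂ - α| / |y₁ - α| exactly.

y₁ - α = -61/12 - (-5) = -61/12 + 5 = -1/12, so |y₁ - α| = 1/12.
y₂ - α = -7321/1464 - (-5) = -7321/1464 + 5 = -1/1464, so |y₂ - α| = 1/1464.
Ratio = (1/1464) / (1/12) = 1/122.

1/122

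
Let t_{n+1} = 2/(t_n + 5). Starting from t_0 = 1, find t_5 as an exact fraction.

462/1241

t_1 = 2/(1 + 5) = 1/3.
t_2 = 2/(1/3 + 5) = 3/8.
t_3 = 2/(3/8 + 5) = 16/43.
t_4 = 2/(16/43 + 5) = 86/231.
t_5 = 2/(86/231 + 5) = 462/1241.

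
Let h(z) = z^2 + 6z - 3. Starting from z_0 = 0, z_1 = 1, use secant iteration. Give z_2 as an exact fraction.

h(0) = -3, h(1) = 4. z_2 = 1 - 4·(1 - 0)/(4 - (-3)) = 3/7.

3/7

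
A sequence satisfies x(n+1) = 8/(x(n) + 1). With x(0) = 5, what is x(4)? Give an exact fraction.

248/87

x(1) = 8/(5 + 1) = 4/3.
x(2) = 8/(4/3 + 1) = 24/7.
x(3) = 8/(24/7 + 1) = 56/31.
x(4) = 8/(56/31 + 1) = 248/87.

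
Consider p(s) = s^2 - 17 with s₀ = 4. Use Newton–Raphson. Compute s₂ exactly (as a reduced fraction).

p'(s) = 2s.
p(4) = -1, p'(4) = 8, so s₁ = 4 - (-1)/8 = 33/8.
p(33/8) = 1/64, p'(33/8) = 33/4, so s₂ = (33/8) - (1/64)/(33/4) = 2177/528.

2177/528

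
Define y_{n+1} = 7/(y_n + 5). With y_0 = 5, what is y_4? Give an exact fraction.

2485/2174

y_1 = 7/(5 + 5) = 7/10.
y_2 = 7/(7/10 + 5) = 70/57.
y_3 = 7/(70/57 + 5) = 399/355.
y_4 = 7/(399/355 + 5) = 2485/2174.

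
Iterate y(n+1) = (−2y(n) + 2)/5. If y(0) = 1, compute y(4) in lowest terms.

38/125

y(1) = (−2·1 + 2)/5 = 0.
y(2) = (−2·0 + 2)/5 = 2/5.
y(3) = (−2·(2/5) + 2)/5 = 6/25.
y(4) = (−2·(6/25) + 2)/5 = 38/125.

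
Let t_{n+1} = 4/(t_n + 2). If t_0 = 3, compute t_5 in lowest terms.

38/31

t_1 = 4/(3 + 2) = 4/5.
t_2 = 4/(4/5 + 2) = 10/7.
t_3 = 4/(10/7 + 2) = 7/6.
t_4 = 4/(7/6 + 2) = 24/19.
t_5 = 4/(24/19 + 2) = 38/31.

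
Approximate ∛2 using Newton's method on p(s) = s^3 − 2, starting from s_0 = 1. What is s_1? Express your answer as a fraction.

p'(s) = 3s^2.
p(1) = −1, p'(1) = 3, so s_1 = 1 − (−1)/3 = 4/3.

4/3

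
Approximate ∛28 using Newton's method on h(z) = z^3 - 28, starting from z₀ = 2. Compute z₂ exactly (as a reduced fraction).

3418/1089

h'(z) = 3z^2.
h(2) = -20, h'(2) = 12, so z₁ = 2 - (-20)/12 = 11/3.
h(11/3) = 575/27, h'(11/3) = 121/3, so z₂ = (11/3) - (575/27)/(121/3) = 3418/1089.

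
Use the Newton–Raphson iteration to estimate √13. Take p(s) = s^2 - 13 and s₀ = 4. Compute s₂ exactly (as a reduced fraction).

p'(s) = 2s.
p(4) = 3, p'(4) = 8, so s₁ = 4 - 3/8 = 29/8.
p(29/8) = 9/64, p'(29/8) = 29/4, so s₂ = (29/8) - (9/64)/(29/4) = 1673/464.

1673/464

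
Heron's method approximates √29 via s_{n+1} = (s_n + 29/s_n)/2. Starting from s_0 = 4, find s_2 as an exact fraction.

s_1 = (4 + 29/4)/2 = 45/8.
s_2 = (45/8 + 29/(45/8))/2 = 3881/720.

3881/720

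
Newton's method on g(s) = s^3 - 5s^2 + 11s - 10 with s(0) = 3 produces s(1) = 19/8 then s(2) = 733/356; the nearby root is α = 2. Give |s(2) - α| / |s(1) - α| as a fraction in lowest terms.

14/89

s(1) - α = 19/8 - 2 = 3/8, so |s(1) - α| = 3/8.
s(2) - α = 733/356 - 2 = 21/356, so |s(2) - α| = 21/356.
Ratio = (21/356) / (3/8) = 14/89.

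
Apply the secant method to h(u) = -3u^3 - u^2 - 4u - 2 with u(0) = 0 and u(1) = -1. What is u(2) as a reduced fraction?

h(0) = -2, h(-1) = 4. u(2) = (-1) - 4·((-1) - 0)/(4 - (-2)) = -1/3.

-1/3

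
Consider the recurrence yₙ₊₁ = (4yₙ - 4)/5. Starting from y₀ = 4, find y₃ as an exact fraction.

y₁ = (4·4 - 4)/5 = 12/5.
y₂ = (4·(12/5) - 4)/5 = 28/25.
y₃ = (4·(28/25) - 4)/5 = 12/125.

12/125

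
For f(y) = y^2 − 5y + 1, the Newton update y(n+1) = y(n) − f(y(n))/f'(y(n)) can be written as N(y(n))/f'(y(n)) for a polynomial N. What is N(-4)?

f'(y) = 2y − 5.
N(y) = y·f'(y) − f(y) = y·(2y − 5) − (y^2 − 5y + 1) = y^2 − 1.
N(-4) = 15.

15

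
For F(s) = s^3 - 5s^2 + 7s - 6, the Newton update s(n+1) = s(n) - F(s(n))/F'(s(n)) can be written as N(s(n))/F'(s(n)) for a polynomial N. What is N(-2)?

-30

F'(s) = 3s^2 - 10s + 7.
N(s) = s·F'(s) - F(s) = s·(3s^2 - 10s + 7) - (s^3 - 5s^2 + 7s - 6) = 2s^3 - 5s^2 + 6.
N(-2) = -30.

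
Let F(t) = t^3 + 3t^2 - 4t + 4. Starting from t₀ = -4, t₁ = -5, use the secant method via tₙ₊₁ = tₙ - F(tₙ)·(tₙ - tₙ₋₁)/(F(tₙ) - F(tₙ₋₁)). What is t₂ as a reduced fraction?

F(-4) = 4, F(-5) = -26. t₂ = (-5) - (-26)·((-5) - (-4))/((-26) - 4) = -62/15.

-62/15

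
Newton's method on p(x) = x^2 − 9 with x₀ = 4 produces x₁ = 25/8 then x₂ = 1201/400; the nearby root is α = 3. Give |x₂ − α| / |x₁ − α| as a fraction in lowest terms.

x₁ − α = 25/8 − 3 = 1/8, so |x₁ − α| = 1/8.
x₂ − α = 1201/400 − 3 = 1/400, so |x₂ − α| = 1/400.
Ratio = (1/400) / (1/8) = 1/50.

1/50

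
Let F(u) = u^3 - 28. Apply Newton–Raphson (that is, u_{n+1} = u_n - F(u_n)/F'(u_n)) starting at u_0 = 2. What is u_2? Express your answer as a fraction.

3418/1089

F'(u) = 3u^2.
F(2) = -20, F'(2) = 12, so u_1 = 2 - (-20)/12 = 11/3.
F(11/3) = 575/27, F'(11/3) = 121/3, so u_2 = (11/3) - (575/27)/(121/3) = 3418/1089.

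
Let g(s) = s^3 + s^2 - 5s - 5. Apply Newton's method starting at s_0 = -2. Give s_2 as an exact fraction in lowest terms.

g'(s) = 3s^2 + 2s - 5.
g(-2) = 1, g'(-2) = 3, so s_1 = (-2) - 1/3 = -7/3.
g(-7/3) = -16/27, g'(-7/3) = 20/3, so s_2 = (-7/3) - (-16/27)/(20/3) = -101/45.

-101/45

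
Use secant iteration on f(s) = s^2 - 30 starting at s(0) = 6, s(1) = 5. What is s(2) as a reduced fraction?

f(6) = 6, f(5) = -5. s(2) = 5 - (-5)·(5 - 6)/((-5) - 6) = 60/11.

60/11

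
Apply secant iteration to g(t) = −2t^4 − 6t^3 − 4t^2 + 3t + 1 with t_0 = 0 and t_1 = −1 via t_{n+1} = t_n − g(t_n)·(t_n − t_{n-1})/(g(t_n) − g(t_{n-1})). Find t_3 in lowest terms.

g(0) = 1, g(−1) = −2. t_2 = (−1) − (−2)·((−1) − 0)/((−2) − 1) = −1/3.
g(−1) = −2, g(−1/3) = −20/81. t_3 = (−1/3) − (−20/81)·((−1/3) − (−1))/((−20/81) − (−2)) = −17/71.

−17/71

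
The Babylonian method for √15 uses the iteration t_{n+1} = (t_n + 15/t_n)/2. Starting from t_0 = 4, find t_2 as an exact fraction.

1921/496

t_1 = (4 + 15/4)/2 = 31/8.
t_2 = (31/8 + 15/(31/8))/2 = 1921/496.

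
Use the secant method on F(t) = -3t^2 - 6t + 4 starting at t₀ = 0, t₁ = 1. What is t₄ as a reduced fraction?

F(0) = 4, F(1) = -5. t₂ = 1 - (-5)·(1 - 0)/((-5) - 4) = 4/9.
F(1) = -5, F(4/9) = 20/27. t₃ = (4/9) - (20/27)·((4/9) - 1)/((20/27) - (-5)) = 16/31.
F(4/9) = 20/27, F(16/31) = 100/961. t₄ = (16/31) - (100/961)·((16/31) - (4/9))/((100/961) - (20/27)) = 218/413.

218/413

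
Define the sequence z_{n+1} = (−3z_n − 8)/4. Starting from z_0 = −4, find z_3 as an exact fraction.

z_1 = (−3·(−4) − 8)/4 = 1.
z_2 = (−3·1 − 8)/4 = −11/4.
z_3 = (−3·(−11/4) − 8)/4 = 1/16.

1/16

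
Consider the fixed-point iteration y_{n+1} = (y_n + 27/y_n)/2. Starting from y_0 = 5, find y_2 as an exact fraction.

1351/260

y_1 = (5 + 27/5)/2 = 26/5.
y_2 = (26/5 + 27/(26/5))/2 = 1351/260.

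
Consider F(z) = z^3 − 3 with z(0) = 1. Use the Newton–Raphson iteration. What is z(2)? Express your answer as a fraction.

F'(z) = 3z^2.
F(1) = −2, F'(1) = 3, so z(1) = 1 − (−2)/3 = 5/3.
F(5/3) = 44/27, F'(5/3) = 25/3, so z(2) = (5/3) − (44/27)/(25/3) = 331/225.

331/225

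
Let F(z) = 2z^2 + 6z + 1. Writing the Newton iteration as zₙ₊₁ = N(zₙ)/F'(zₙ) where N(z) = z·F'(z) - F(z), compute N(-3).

17

F'(z) = 4z + 6.
N(z) = z·F'(z) - F(z) = z·(4z + 6) - (2z^2 + 6z + 1) = 2z^2 - 1.
N(-3) = 17.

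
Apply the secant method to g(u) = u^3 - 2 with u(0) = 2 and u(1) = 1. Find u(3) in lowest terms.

g(2) = 6, g(1) = -1. u(2) = 1 - (-1)·(1 - 2)/((-1) - 6) = 8/7.
g(1) = -1, g(8/7) = -174/343. u(3) = (8/7) - (-174/343)·((8/7) - 1)/((-174/343) - (-1)) = 218/169.

218/169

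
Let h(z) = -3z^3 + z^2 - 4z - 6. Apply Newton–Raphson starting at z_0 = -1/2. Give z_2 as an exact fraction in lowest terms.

h'(z) = -9z^2 + 2z - 4.
h(-1/2) = -27/8, h'(-1/2) = -29/4, so z_1 = (-1/2) - (-27/8)/(-29/4) = -28/29.
h(-28/29) = 36450/24389, h'(-28/29) = -12044/841, so z_2 = (-28/29) - (36450/24389)/(-12044/841) = -150391/174638.

-150391/174638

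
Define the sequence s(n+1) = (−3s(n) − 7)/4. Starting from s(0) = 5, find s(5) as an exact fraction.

−1241/512

s(1) = (−3·5 − 7)/4 = −11/2.
s(2) = (−3·(−11/2) − 7)/4 = 19/8.
s(3) = (−3·(19/8) − 7)/4 = −113/32.
s(4) = (−3·(−113/32) − 7)/4 = 115/128.
s(5) = (−3·(115/128) − 7)/4 = −1241/512.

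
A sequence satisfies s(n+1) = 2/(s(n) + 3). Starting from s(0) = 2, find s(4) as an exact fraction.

s(1) = 2/(2 + 3) = 2/5.
s(2) = 2/(2/5 + 3) = 10/17.
s(3) = 2/(10/17 + 3) = 34/61.
s(4) = 2/(34/61 + 3) = 122/217.

122/217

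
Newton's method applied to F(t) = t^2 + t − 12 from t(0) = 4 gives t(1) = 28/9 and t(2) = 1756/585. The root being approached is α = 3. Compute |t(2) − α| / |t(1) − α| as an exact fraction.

1/65

t(1) − α = 28/9 − 3 = 1/9, so |t(1) − α| = 1/9.
t(2) − α = 1756/585 − 3 = 1/585, so |t(2) − α| = 1/585.
Ratio = (1/585) / (1/9) = 1/65.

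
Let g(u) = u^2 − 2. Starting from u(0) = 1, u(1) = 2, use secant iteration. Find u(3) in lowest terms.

7/5

g(1) = −1, g(2) = 2. u(2) = 2 − 2·(2 − 1)/(2 − (−1)) = 4/3.
g(2) = 2, g(4/3) = −2/9. u(3) = (4/3) − (−2/9)·((4/3) − 2)/((−2/9) − 2) = 7/5.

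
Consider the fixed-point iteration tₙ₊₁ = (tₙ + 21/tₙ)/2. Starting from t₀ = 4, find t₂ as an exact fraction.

2713/592

t₁ = (4 + 21/4)/2 = 37/8.
t₂ = (37/8 + 21/(37/8))/2 = 2713/592.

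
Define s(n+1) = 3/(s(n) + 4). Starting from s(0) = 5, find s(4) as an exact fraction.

183/283

s(1) = 3/(5 + 4) = 1/3.
s(2) = 3/(1/3 + 4) = 9/13.
s(3) = 3/(9/13 + 4) = 39/61.
s(4) = 3/(39/61 + 4) = 183/283.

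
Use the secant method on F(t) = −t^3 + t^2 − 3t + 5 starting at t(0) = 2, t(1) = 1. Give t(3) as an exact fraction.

F(2) = −5, F(1) = 2. t(2) = 1 − 2·(1 − 2)/(2 − (−5)) = 9/7.
F(1) = 2, F(9/7) = 230/343. t(3) = (9/7) − (230/343)·((9/7) − 1)/((230/343) − 2) = 163/114.

163/114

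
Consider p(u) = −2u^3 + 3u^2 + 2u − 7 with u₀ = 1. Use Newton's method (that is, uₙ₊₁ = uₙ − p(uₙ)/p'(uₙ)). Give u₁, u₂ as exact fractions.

u₁ = 3, u₂ = 37/17

p'(u) = −6u^2 + 6u + 2.
p(1) = −4, p'(1) = 2, so u₁ = 1 − (−4)/2 = 3.
p(3) = −28, p'(3) = −34, so u₂ = 3 − (−28)/(−34) = 37/17.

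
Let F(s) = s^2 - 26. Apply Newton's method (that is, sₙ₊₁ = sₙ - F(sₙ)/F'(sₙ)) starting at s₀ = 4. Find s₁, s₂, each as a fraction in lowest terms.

F'(s) = 2s.
F(4) = -10, F'(4) = 8, so s₁ = 4 - (-10)/8 = 21/4.
F(21/4) = 25/16, F'(21/4) = 21/2, so s₂ = (21/4) - (25/16)/(21/2) = 857/168.

s₁ = 21/4, s₂ = 857/168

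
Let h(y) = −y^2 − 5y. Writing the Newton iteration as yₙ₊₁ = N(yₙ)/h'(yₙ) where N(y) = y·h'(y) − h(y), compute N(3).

h'(y) = −2y − 5.
N(y) = y·h'(y) − h(y) = y·(−2y − 5) − (−y^2 − 5y) = −y^2.
N(3) = −9.

−9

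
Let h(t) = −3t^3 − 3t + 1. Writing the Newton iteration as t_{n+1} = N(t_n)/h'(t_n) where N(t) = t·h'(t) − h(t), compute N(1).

−7

h'(t) = −9t^2 − 3.
N(t) = t·h'(t) − h(t) = t·(−9t^2 − 3) − (−3t^3 − 3t + 1) = −6t^3 − 1.
N(1) = −7.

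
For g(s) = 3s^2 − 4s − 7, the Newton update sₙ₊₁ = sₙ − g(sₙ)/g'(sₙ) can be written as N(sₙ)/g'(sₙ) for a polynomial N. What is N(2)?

19

g'(s) = 6s − 4.
N(s) = s·g'(s) − g(s) = s·(6s − 4) − (3s^2 − 4s − 7) = 3s^2 + 7.
N(2) = 19.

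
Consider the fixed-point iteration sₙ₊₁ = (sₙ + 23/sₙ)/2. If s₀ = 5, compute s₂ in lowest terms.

1151/240

s₁ = (5 + 23/5)/2 = 24/5.
s₂ = (24/5 + 23/(24/5))/2 = 1151/240.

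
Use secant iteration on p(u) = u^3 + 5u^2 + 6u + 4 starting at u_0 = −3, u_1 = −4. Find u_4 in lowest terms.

p(−3) = 4, p(−4) = −4. u_2 = (−4) − (−4)·((−4) − (−3))/((−4) − 4) = −7/2.
p(−4) = −4, p(−7/2) = 11/8. u_3 = (−7/2) − (11/8)·((−7/2) − (−4))/((11/8) − (−4)) = −156/43.
p(−7/2) = 11/8, p(−156/43) = 23188/79507. u_4 = (−156/43) − (23188/79507)·((−156/43) − (−7/2))/((23188/79507) − (11/8)) = −229420/62643.

−229420/62643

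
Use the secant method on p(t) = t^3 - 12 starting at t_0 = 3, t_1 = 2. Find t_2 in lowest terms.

p(3) = 15, p(2) = -4. t_2 = 2 - (-4)·(2 - 3)/((-4) - 15) = 42/19.

42/19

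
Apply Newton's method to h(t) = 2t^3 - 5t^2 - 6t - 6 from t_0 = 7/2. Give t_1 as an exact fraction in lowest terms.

h'(t) = 6t^2 - 10t - 6.
h(7/2) = -5/2, h'(7/2) = 65/2, so t_1 = (7/2) - (-5/2)/(65/2) = 93/26.

93/26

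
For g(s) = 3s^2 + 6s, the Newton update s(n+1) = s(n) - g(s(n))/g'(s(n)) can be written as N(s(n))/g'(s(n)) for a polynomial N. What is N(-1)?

3

g'(s) = 6s + 6.
N(s) = s·g'(s) - g(s) = s·(6s + 6) - (3s^2 + 6s) = 3s^2.
N(-1) = 3.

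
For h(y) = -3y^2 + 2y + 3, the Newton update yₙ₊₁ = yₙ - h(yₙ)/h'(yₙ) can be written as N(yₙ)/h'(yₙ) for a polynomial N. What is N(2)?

h'(y) = -6y + 2.
N(y) = y·h'(y) - h(y) = y·(-6y + 2) - (-3y^2 + 2y + 3) = -3y^2 - 3.
N(2) = -15.

-15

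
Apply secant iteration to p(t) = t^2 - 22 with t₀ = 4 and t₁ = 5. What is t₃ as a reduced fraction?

136/29

p(4) = -6, p(5) = 3. t₂ = 5 - 3·(5 - 4)/(3 - (-6)) = 14/3.
p(5) = 3, p(14/3) = -2/9. t₃ = (14/3) - (-2/9)·((14/3) - 5)/((-2/9) - 3) = 136/29.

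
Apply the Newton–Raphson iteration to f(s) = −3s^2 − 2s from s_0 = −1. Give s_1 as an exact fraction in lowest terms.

−3/4

f'(s) = −6s − 2.
f(−1) = −1, f'(−1) = 4, so s_1 = (−1) − (−1)/4 = −3/4.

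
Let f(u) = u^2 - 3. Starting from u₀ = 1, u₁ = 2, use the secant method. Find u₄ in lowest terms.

f(1) = -2, f(2) = 1. u₂ = 2 - 1·(2 - 1)/(1 - (-2)) = 5/3.
f(2) = 1, f(5/3) = -2/9. u₃ = (5/3) - (-2/9)·((5/3) - 2)/((-2/9) - 1) = 19/11.
f(5/3) = -2/9, f(19/11) = -2/121. u₄ = (19/11) - (-2/121)·((19/11) - (5/3))/((-2/121) - (-2/9)) = 97/56.

97/56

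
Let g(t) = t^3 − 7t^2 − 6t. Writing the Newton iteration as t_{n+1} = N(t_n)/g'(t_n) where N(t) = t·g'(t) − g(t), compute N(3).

g'(t) = 3t^2 − 14t − 6.
N(t) = t·g'(t) − g(t) = t·(3t^2 − 14t − 6) − (t^3 − 7t^2 − 6t) = 2t^3 − 7t^2.
N(3) = −9.

−9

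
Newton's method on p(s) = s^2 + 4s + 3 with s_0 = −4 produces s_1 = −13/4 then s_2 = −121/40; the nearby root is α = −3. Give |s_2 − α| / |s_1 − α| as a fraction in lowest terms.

s_1 − α = −13/4 − (−3) = −13/4 + 3 = −1/4, so |s_1 − α| = 1/4.
s_2 − α = −121/40 − (−3) = −121/40 + 3 = −1/40, so |s_2 − α| = 1/40.
Ratio = (1/40) / (1/4) = 1/10.

1/10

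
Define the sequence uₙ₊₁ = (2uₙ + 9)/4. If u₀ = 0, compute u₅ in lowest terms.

u₁ = (2·0 + 9)/4 = 9/4.
u₂ = (2·(9/4) + 9)/4 = 27/8.
u₃ = (2·(27/8) + 9)/4 = 63/16.
u₄ = (2·(63/16) + 9)/4 = 135/32.
u₅ = (2·(135/32) + 9)/4 = 279/64.

279/64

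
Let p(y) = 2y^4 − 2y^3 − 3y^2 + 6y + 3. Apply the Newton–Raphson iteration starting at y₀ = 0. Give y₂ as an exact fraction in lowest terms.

p'(y) = 8y^3 − 6y^2 − 6y + 6.
p(0) = 3, p'(0) = 6, so y₁ = 0 − 3/6 = −1/2.
p(−1/2) = −3/8, p'(−1/2) = 13/2, so y₂ = (−1/2) − (−3/8)/(13/2) = −23/52.

−23/52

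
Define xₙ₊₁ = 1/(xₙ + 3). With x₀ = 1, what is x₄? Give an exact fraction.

x₁ = 1/(1 + 3) = 1/4.
x₂ = 1/(1/4 + 3) = 4/13.
x₃ = 1/(4/13 + 3) = 13/43.
x₄ = 1/(13/43 + 3) = 43/142.

43/142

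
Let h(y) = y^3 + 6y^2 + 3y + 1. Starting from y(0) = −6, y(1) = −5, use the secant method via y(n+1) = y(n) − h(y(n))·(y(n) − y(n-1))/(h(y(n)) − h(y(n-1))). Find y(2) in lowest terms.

h(−6) = −17, h(−5) = 11. y(2) = (−5) − 11·((−5) − (−6))/(11 − (−17)) = −151/28.

−151/28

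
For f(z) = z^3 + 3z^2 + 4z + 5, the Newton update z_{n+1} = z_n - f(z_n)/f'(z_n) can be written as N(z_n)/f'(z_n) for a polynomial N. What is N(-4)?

-85

f'(z) = 3z^2 + 6z + 4.
N(z) = z·f'(z) - f(z) = z·(3z^2 + 6z + 4) - (z^3 + 3z^2 + 4z + 5) = 2z^3 + 3z^2 - 5.
N(-4) = -85.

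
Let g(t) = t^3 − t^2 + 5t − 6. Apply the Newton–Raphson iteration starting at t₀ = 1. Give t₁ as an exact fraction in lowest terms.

7/6

g'(t) = 3t^2 − 2t + 5.
g(1) = −1, g'(1) = 6, so t₁ = 1 − (−1)/6 = 7/6.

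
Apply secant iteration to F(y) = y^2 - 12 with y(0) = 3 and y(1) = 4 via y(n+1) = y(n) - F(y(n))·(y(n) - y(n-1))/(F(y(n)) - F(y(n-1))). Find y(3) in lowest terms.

F(3) = -3, F(4) = 4. y(2) = 4 - 4·(4 - 3)/(4 - (-3)) = 24/7.
F(4) = 4, F(24/7) = -12/49. y(3) = (24/7) - (-12/49)·((24/7) - 4)/((-12/49) - 4) = 45/13.

45/13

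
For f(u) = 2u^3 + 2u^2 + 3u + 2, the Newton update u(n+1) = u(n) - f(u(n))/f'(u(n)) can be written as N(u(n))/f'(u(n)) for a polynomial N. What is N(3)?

124

f'(u) = 6u^2 + 4u + 3.
N(u) = u·f'(u) - f(u) = u·(6u^2 + 4u + 3) - (2u^3 + 2u^2 + 3u + 2) = 4u^3 + 2u^2 - 2.
N(3) = 124.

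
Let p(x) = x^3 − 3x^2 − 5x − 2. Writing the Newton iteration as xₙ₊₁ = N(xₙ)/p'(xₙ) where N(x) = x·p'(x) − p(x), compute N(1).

p'(x) = 3x^2 − 6x − 5.
N(x) = x·p'(x) − p(x) = x·(3x^2 − 6x − 5) − (x^3 − 3x^2 − 5x − 2) = 2x^3 − 3x^2 + 2.
N(1) = 1.

1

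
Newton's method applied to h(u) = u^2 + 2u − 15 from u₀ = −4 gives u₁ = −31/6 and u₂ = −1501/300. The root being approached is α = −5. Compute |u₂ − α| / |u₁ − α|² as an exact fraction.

3/25

u₁ − α = −31/6 − (−5) = −31/6 + 5 = −1/6, so |u₁ − α| = 1/6.
u₂ − α = −1501/300 − (−5) = −1501/300 + 5 = −1/300, so |u₂ − α| = 1/300.
|u₁ − α|² = 1/36.
Ratio = (1/300) / (1/36) = 3/25.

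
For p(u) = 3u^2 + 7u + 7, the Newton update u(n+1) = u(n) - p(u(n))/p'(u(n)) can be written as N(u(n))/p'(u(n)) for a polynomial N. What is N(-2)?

5

p'(u) = 6u + 7.
N(u) = u·p'(u) - p(u) = u·(6u + 7) - (3u^2 + 7u + 7) = 3u^2 - 7.
N(-2) = 5.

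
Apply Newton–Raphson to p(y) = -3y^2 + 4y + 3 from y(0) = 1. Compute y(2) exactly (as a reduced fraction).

p'(y) = -6y + 4.
p(1) = 4, p'(1) = -2, so y(1) = 1 - 4/(-2) = 3.
p(3) = -12, p'(3) = -14, so y(2) = 3 - (-12)/(-14) = 15/7.

15/7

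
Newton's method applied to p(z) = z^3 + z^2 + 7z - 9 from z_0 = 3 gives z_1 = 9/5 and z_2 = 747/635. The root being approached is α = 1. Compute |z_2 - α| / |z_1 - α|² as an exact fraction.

z_1 - α = 9/5 - 1 = 4/5, so |z_1 - α| = 4/5.
z_2 - α = 747/635 - 1 = 112/635, so |z_2 - α| = 112/635.
|z_1 - α|² = 16/25.
Ratio = (112/635) / (16/25) = 35/127.

35/127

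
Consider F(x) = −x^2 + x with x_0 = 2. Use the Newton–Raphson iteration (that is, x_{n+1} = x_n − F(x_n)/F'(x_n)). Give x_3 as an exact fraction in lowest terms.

256/255

F'(x) = −2x + 1.
F(2) = −2, F'(2) = −3, so x_1 = 2 − (−2)/(−3) = 4/3.
F(4/3) = −4/9, F'(4/3) = −5/3, so x_2 = (4/3) − (−4/9)/(−5/3) = 16/15.
F(16/15) = −16/225, F'(16/15) = −17/15, so x_3 = (16/15) − (−16/225)/(−17/15) = 256/255.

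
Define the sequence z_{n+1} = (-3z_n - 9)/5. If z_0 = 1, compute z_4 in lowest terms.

z_1 = (-3·1 - 9)/5 = -12/5.
z_2 = (-3·(-12/5) - 9)/5 = -9/25.
z_3 = (-3·(-9/25) - 9)/5 = -198/125.
z_4 = (-3·(-198/125) - 9)/5 = -531/625.

-531/625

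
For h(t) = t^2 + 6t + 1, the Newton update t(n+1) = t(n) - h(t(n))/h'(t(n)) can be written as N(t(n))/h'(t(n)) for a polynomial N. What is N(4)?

h'(t) = 2t + 6.
N(t) = t·h'(t) - h(t) = t·(2t + 6) - (t^2 + 6t + 1) = t^2 - 1.
N(4) = 15.

15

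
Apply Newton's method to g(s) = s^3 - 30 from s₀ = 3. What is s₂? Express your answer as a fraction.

g'(s) = 3s^2.
g(3) = -3, g'(3) = 27, so s₁ = 3 - (-3)/27 = 28/9.
g(28/9) = 82/729, g'(28/9) = 784/27, so s₂ = (28/9) - (82/729)/(784/27) = 32887/10584.

32887/10584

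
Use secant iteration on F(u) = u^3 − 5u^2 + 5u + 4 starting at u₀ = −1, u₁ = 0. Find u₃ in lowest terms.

F(−1) = −7, F(0) = 4. u₂ = 0 − 4·(0 − (−1))/(4 − (−7)) = −4/11.
F(0) = 4, F(−4/11) = 1960/1331. u₃ = (−4/11) − (1960/1331)·((−4/11) − 0)/((1960/1331) − 4) = −484/841.

−484/841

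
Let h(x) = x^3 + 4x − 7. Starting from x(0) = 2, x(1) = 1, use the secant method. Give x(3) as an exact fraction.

1159/917

h(2) = 9, h(1) = −2. x(2) = 1 − (−2)·(1 − 2)/((−2) − 9) = 13/11.
h(1) = −2, h(13/11) = −828/1331. x(3) = (13/11) − (−828/1331)·((13/11) − 1)/((−828/1331) − (−2)) = 1159/917.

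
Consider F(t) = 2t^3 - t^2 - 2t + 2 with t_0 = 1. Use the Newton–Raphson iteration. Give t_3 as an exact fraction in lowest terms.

323/414

F'(t) = 6t^2 - 2t - 2.
F(1) = 1, F'(1) = 2, so t_1 = 1 - 1/2 = 1/2.
F(1/2) = 1, F'(1/2) = -3/2, so t_2 = (1/2) - 1/(-3/2) = 7/6.
F(7/6) = 40/27, F'(7/6) = 23/6, so t_3 = (7/6) - (40/27)/(23/6) = 323/414.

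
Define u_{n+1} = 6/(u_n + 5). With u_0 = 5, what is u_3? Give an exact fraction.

u_1 = 6/(5 + 5) = 3/5.
u_2 = 6/(3/5 + 5) = 15/14.
u_3 = 6/(15/14 + 5) = 84/85.

84/85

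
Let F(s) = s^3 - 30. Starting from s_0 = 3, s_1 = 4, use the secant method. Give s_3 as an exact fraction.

80271/25886

F(3) = -3, F(4) = 34. s_2 = 4 - 34·(4 - 3)/(34 - (-3)) = 114/37.
F(4) = 34, F(114/37) = -38046/50653. s_3 = (114/37) - (-38046/50653)·((114/37) - 4)/((-38046/50653) - 34) = 80271/25886.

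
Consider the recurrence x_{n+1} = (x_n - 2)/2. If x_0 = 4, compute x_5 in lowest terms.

-29/16

x_1 = (4 - 2)/2 = 1.
x_2 = (1 - 2)/2 = -1/2.
x_3 = ((-1/2) - 2)/2 = -5/4.
x_4 = ((-5/4) - 2)/2 = -13/8.
x_5 = ((-13/8) - 2)/2 = -29/16.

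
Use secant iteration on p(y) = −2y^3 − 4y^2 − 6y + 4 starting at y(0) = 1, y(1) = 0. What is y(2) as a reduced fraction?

1/3

p(1) = −8, p(0) = 4. y(2) = 0 − 4·(0 − 1)/(4 − (−8)) = 1/3.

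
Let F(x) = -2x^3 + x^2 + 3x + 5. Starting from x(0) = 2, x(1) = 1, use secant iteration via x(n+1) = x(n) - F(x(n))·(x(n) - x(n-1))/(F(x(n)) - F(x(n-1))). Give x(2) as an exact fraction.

F(2) = -1, F(1) = 7. x(2) = 1 - 7·(1 - 2)/(7 - (-1)) = 15/8.

15/8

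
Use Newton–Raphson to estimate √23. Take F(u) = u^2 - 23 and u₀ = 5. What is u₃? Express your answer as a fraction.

2649601/552480

F'(u) = 2u.
F(5) = 2, F'(5) = 10, so u₁ = 5 - 2/10 = 24/5.
F(24/5) = 1/25, F'(24/5) = 48/5, so u₂ = (24/5) - (1/25)/(48/5) = 1151/240.
F(1151/240) = 1/57600, F'(1151/240) = 1151/120, so u₃ = (1151/240) - (1/57600)/(1151/120) = 2649601/552480.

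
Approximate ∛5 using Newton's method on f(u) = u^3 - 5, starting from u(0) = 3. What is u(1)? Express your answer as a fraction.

59/27

f'(u) = 3u^2.
f(3) = 22, f'(3) = 27, so u(1) = 3 - 22/27 = 59/27.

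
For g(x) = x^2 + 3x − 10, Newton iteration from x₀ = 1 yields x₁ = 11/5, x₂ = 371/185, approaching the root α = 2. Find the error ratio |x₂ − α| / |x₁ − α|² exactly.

x₁ − α = 11/5 − 2 = 1/5, so |x₁ − α| = 1/5.
x₂ − α = 371/185 − 2 = 1/185, so |x₂ − α| = 1/185.
|x₁ − α|² = 1/25.
Ratio = (1/185) / (1/25) = 5/37.

5/37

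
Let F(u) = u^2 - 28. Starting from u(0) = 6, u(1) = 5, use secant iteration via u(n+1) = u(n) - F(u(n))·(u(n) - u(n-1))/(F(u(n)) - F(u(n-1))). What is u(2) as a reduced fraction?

58/11

F(6) = 8, F(5) = -3. u(2) = 5 - (-3)·(5 - 6)/((-3) - 8) = 58/11.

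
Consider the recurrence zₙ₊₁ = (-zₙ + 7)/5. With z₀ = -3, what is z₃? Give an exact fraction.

6/5

z₁ = (-(-3) + 7)/5 = 2.
z₂ = (-2 + 7)/5 = 1.
z₃ = (-1 + 7)/5 = 6/5.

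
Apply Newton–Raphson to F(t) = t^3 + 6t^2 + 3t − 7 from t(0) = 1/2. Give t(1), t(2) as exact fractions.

t(1) = 35/39, t(2) = 71603/87282

F'(t) = 3t^2 + 12t + 3.
F(1/2) = −31/8, F'(1/2) = 39/4, so t(1) = (1/2) − (−31/8)/(39/4) = 35/39.
F(35/39) = 73997/59319, F'(35/39) = 8206/507, so t(2) = (35/39) − (73997/59319)/(8206/507) = 71603/87282.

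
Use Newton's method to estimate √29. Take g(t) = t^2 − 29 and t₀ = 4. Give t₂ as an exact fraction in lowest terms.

g'(t) = 2t.
g(4) = −13, g'(4) = 8, so t₁ = 4 − (−13)/8 = 45/8.
g(45/8) = 169/64, g'(45/8) = 45/4, so t₂ = (45/8) − (169/64)/(45/4) = 3881/720.

3881/720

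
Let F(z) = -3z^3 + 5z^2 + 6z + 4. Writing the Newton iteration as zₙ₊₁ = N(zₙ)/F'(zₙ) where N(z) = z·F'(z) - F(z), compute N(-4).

460

F'(z) = -9z^2 + 10z + 6.
N(z) = z·F'(z) - F(z) = z·(-9z^2 + 10z + 6) - (-3z^3 + 5z^2 + 6z + 4) = -6z^3 + 5z^2 - 4.
N(-4) = 460.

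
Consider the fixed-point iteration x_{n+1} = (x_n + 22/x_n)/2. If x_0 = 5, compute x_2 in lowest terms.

x_1 = (5 + 22/5)/2 = 47/10.
x_2 = (47/10 + 22/(47/10))/2 = 4409/940.

4409/940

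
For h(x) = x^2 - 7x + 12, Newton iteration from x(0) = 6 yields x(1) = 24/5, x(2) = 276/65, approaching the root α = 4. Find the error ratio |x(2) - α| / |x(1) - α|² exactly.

5/13

x(1) - α = 24/5 - 4 = 4/5, so |x(1) - α| = 4/5.
x(2) - α = 276/65 - 4 = 16/65, so |x(2) - α| = 16/65.
|x(1) - α|² = 16/25.
Ratio = (16/65) / (16/25) = 5/13.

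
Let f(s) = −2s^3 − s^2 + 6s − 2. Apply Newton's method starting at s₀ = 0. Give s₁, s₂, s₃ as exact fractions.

f'(s) = −6s^2 − 2s + 6.
f(0) = −2, f'(0) = 6, so s₁ = 0 − (−2)/6 = 1/3.
f(1/3) = −5/27, f'(1/3) = 14/3, so s₂ = (1/3) − (−5/27)/(14/3) = 47/126.
f(47/126) = −2425/500094, f'(47/126) = 11693/2646, so s₃ = (47/126) − (−2425/500094)/(11693/2646) = 1653563/4419954.

s₁ = 1/3, s₂ = 47/126, s₃ = 1653563/4419954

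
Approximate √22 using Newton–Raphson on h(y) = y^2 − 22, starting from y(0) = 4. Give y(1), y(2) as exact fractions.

h'(y) = 2y.
h(4) = −6, h'(4) = 8, so y(1) = 4 − (−6)/8 = 19/4.
h(19/4) = 9/16, h'(19/4) = 19/2, so y(2) = (19/4) − (9/16)/(19/2) = 713/152.

y(1) = 19/4, y(2) = 713/152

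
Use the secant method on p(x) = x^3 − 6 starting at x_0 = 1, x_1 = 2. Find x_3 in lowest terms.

p(1) = −5, p(2) = 2. x_2 = 2 − 2·(2 − 1)/(2 − (−5)) = 12/7.
p(2) = 2, p(12/7) = −330/343. x_3 = (12/7) − (−330/343)·((12/7) − 2)/((−330/343) − 2) = 459/254.

459/254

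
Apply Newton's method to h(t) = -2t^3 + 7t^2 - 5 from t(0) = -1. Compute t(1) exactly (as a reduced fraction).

h'(t) = -6t^2 + 14t.
h(-1) = 4, h'(-1) = -20, so t(1) = (-1) - 4/(-20) = -4/5.

-4/5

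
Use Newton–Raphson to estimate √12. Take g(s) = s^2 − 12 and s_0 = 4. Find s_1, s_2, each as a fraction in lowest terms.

g'(s) = 2s.
g(4) = 4, g'(4) = 8, so s_1 = 4 − 4/8 = 7/2.
g(7/2) = 1/4, g'(7/2) = 7, so s_2 = (7/2) − (1/4)/7 = 97/28.

s_1 = 7/2, s_2 = 97/28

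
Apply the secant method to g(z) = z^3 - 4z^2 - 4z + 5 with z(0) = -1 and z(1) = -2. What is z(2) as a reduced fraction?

g(-1) = 4, g(-2) = -11. z(2) = (-2) - (-11)·((-2) - (-1))/((-11) - 4) = -19/15.

-19/15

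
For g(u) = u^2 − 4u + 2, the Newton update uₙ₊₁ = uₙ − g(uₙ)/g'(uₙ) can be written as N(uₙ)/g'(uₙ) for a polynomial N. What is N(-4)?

14

g'(u) = 2u − 4.
N(u) = u·g'(u) − g(u) = u·(2u − 4) − (u^2 − 4u + 2) = u^2 − 2.
N(-4) = 14.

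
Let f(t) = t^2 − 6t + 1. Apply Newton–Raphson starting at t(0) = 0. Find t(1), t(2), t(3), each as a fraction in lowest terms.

f'(t) = 2t − 6.
f(0) = 1, f'(0) = −6, so t(1) = 0 − 1/(−6) = 1/6.
f(1/6) = 1/36, f'(1/6) = −17/3, so t(2) = (1/6) − (1/36)/(−17/3) = 35/204.
f(35/204) = 1/41616, f'(35/204) = −577/102, so t(3) = (35/204) − (1/41616)/(−577/102) = 40391/235416.

t(1) = 1/6, t(2) = 35/204, t(3) = 40391/235416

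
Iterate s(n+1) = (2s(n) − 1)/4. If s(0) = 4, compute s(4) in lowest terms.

−7/32

s(1) = (2·4 − 1)/4 = 7/4.
s(2) = (2·(7/4) − 1)/4 = 5/8.
s(3) = (2·(5/8) − 1)/4 = 1/16.
s(4) = (2·(1/16) − 1)/4 = −7/32.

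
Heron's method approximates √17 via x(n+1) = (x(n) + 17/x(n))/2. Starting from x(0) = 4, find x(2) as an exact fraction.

x(1) = (4 + 17/4)/2 = 33/8.
x(2) = (33/8 + 17/(33/8))/2 = 2177/528.

2177/528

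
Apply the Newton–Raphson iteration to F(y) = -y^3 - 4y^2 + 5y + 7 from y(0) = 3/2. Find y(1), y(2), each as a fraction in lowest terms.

F'(y) = -3y^2 - 8y + 5.
F(3/2) = 17/8, F'(3/2) = -55/4, so y(1) = (3/2) - (17/8)/(-55/4) = 91/55.
F(91/55) = -34391/166375, F'(91/55) = -49758/3025, so y(2) = (91/55) - (-34391/166375)/(-49758/3025) = 4493587/2736690.

y(1) = 91/55, y(2) = 4493587/2736690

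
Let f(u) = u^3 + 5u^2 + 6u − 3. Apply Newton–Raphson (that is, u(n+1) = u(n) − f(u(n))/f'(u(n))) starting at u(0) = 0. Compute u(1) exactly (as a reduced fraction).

1/2

f'(u) = 3u^2 + 10u + 6.
f(0) = −3, f'(0) = 6, so u(1) = 0 − (−3)/6 = 1/2.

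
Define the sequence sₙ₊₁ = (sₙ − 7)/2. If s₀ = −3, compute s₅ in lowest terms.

−55/8

s₁ = ((−3) − 7)/2 = −5.
s₂ = ((−5) − 7)/2 = −6.
s₃ = ((−6) − 7)/2 = −13/2.
s₄ = ((−13/2) − 7)/2 = −27/4.
s₅ = ((−27/4) − 7)/2 = −55/8.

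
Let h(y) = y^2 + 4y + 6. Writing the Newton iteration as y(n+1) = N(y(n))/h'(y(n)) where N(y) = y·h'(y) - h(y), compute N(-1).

-5

h'(y) = 2y + 4.
N(y) = y·h'(y) - h(y) = y·(2y + 4) - (y^2 + 4y + 6) = y^2 - 6.
N(-1) = -5.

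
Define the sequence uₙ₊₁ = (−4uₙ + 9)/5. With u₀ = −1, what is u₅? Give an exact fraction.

5173/3125

u₁ = (−4·(−1) + 9)/5 = 13/5.
u₂ = (−4·(13/5) + 9)/5 = −7/25.
u₃ = (−4·(−7/25) + 9)/5 = 253/125.
u₄ = (−4·(253/125) + 9)/5 = 113/625.
u₅ = (−4·(113/625) + 9)/5 = 5173/3125.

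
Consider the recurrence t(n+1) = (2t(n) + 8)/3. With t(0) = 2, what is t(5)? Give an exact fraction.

584/81

t(1) = (2·2 + 8)/3 = 4.
t(2) = (2·4 + 8)/3 = 16/3.
t(3) = (2·(16/3) + 8)/3 = 56/9.
t(4) = (2·(56/9) + 8)/3 = 184/27.
t(5) = (2·(184/27) + 8)/3 = 584/81.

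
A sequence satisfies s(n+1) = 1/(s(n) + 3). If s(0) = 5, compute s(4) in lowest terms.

s(1) = 1/(5 + 3) = 1/8.
s(2) = 1/(1/8 + 3) = 8/25.
s(3) = 1/(8/25 + 3) = 25/83.
s(4) = 1/(25/83 + 3) = 83/274.

83/274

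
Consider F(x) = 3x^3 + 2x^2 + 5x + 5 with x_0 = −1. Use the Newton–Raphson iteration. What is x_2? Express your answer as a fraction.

F'(x) = 9x^2 + 4x + 5.
F(−1) = −1, F'(−1) = 10, so x_1 = (−1) − (−1)/10 = −9/10.
F(−9/10) = −67/1000, F'(−9/10) = 869/100, so x_2 = (−9/10) − (−67/1000)/(869/100) = −3877/4345.

−3877/4345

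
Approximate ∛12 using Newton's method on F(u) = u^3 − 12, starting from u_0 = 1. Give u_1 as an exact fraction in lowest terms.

F'(u) = 3u^2.
F(1) = −11, F'(1) = 3, so u_1 = 1 − (−11)/3 = 14/3.

14/3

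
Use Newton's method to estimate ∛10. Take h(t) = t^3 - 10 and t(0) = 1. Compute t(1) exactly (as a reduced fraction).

h'(t) = 3t^2.
h(1) = -9, h'(1) = 3, so t(1) = 1 - (-9)/3 = 4.

4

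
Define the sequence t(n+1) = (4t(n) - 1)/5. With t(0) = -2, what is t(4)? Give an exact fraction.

-881/625

t(1) = (4·(-2) - 1)/5 = -9/5.
t(2) = (4·(-9/5) - 1)/5 = -41/25.
t(3) = (4·(-41/25) - 1)/5 = -189/125.
t(4) = (4·(-189/125) - 1)/5 = -881/625.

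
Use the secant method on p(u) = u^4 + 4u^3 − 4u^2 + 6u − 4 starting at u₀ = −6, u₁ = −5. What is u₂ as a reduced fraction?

p(−6) = 248, p(−5) = −9. u₂ = (−5) − (−9)·((−5) − (−6))/((−9) − 248) = −1294/257.

−1294/257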